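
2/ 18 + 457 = 4114/ 9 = 457.11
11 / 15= 0.73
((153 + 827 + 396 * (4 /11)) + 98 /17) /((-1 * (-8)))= 9603 /68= 141.22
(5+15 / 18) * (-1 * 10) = -175 / 3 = -58.33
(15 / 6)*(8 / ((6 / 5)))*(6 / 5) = 20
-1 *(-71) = 71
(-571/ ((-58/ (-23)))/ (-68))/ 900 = 0.00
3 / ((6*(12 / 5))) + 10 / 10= 29 / 24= 1.21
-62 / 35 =-1.77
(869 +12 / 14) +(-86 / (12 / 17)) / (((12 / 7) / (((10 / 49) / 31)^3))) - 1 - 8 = 3879259819319 / 4506276033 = 860.86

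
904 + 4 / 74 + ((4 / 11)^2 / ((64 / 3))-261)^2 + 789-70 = 604476592085 / 8667472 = 69740.82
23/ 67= 0.34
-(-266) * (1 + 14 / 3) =4522 / 3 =1507.33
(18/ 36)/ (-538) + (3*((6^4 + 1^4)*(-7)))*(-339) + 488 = 9935602155/ 1076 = 9233831.00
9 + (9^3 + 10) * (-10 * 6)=-44331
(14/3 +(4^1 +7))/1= 47/3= 15.67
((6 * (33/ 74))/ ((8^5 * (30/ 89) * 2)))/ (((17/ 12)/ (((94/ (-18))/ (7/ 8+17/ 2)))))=-46013/ 966144000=-0.00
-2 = -2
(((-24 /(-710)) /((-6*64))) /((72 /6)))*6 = -1 /22720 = -0.00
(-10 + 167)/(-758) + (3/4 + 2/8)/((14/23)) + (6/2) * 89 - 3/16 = 11386601/42448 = 268.25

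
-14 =-14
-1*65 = -65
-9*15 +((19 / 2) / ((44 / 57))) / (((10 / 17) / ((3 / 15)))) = -575589 / 4400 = -130.82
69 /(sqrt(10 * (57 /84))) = 69 * sqrt(1330) /95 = 26.49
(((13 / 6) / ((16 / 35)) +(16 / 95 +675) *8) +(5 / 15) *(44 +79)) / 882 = 49677433 / 8043840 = 6.18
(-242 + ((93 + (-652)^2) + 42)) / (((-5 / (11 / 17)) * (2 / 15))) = -14024901 / 34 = -412497.09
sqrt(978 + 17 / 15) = sqrt(220305) / 15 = 31.29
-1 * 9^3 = -729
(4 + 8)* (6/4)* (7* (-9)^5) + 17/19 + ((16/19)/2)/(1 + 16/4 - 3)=-141363285/19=-7440172.89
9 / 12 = 3 / 4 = 0.75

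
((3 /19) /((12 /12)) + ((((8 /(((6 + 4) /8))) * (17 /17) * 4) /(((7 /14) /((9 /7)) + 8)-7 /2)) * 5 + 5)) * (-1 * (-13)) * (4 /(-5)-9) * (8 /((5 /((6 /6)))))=-1335152 /209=-6388.29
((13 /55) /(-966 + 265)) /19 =-13 /732545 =-0.00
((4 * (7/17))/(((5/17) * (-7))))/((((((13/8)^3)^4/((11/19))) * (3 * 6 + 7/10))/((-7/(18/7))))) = 13469017440256/67727533451052267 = 0.00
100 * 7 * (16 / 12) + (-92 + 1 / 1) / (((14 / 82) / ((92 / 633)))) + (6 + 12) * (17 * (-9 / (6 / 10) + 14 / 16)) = -2925627 / 844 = -3466.38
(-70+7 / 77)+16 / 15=-11359 / 165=-68.84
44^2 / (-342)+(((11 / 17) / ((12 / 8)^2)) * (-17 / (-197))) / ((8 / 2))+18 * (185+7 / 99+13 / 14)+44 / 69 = 3342.97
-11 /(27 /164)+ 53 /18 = -3449 /54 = -63.87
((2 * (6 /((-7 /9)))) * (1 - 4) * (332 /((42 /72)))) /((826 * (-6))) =-107568 /20237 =-5.32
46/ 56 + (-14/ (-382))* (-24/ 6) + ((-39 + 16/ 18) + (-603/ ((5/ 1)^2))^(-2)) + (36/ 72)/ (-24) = -291340178743/ 7778323728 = -37.46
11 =11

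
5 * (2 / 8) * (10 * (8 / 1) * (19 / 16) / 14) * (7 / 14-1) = -475 / 112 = -4.24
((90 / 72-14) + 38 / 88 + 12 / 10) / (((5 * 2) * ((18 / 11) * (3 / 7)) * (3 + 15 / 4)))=-8561 / 36450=-0.23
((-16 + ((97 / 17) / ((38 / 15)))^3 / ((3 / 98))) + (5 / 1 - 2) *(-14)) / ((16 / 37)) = 1572244743697 / 2156689088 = 729.01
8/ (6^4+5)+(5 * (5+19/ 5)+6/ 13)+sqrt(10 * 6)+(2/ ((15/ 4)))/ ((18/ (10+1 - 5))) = 2 * sqrt(15)+33978994/ 761085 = 52.39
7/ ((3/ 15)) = 35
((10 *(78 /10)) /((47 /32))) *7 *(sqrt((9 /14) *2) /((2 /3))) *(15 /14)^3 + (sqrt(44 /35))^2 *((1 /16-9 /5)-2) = -3289 /700 + 4738500 *sqrt(7) /16121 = 772.98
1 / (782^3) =1 / 478211768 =0.00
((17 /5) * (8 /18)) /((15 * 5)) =68 /3375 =0.02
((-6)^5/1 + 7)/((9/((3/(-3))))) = 7769/9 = 863.22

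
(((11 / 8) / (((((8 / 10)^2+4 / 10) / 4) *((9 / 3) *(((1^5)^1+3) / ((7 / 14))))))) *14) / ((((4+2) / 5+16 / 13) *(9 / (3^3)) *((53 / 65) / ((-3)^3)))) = -126.07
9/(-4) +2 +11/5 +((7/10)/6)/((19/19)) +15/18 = 29/10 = 2.90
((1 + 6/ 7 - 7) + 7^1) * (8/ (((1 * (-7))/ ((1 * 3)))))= -312/ 49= -6.37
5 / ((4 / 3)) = 15 / 4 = 3.75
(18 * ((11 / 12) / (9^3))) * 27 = 11 / 18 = 0.61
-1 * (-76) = 76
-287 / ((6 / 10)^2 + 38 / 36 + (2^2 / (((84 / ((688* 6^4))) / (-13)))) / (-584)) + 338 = 73504675316 / 217664707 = 337.70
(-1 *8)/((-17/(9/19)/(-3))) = -216/323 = -0.67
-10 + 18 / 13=-112 / 13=-8.62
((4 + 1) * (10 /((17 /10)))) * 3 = 1500 /17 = 88.24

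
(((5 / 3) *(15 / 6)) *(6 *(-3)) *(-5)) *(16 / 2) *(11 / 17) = 33000 / 17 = 1941.18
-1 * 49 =-49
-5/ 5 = -1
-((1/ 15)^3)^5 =-1/ 437893890380859375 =-0.00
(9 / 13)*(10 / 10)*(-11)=-99 / 13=-7.62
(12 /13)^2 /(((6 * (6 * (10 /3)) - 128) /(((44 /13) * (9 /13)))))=-7128 /28561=-0.25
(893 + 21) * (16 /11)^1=14624 /11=1329.45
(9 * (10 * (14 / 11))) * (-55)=-6300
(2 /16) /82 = 1 /656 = 0.00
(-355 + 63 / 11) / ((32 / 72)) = -17289 / 22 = -785.86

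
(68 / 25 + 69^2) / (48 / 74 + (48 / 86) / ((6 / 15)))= 189476963 / 81300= 2330.59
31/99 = 0.31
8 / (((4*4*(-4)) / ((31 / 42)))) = -0.09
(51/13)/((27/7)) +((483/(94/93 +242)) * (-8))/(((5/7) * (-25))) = 78810536/41315625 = 1.91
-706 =-706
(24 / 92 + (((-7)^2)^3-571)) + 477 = 2703771 / 23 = 117555.26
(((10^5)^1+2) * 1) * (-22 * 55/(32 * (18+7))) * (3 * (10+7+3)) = -9075181.50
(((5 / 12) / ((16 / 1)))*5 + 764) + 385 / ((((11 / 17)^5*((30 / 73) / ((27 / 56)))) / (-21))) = -232929179315 / 2811072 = -82861.34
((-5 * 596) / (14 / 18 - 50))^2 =719312400 / 196249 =3665.30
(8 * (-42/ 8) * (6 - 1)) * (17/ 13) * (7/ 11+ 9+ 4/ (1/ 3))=-849660/ 143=-5941.68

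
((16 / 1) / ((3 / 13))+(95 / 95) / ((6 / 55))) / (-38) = -157 / 76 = -2.07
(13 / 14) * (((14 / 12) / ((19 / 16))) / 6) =26 / 171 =0.15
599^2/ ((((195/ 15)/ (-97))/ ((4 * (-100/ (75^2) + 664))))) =-1599856343696/ 225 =-7110472638.65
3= 3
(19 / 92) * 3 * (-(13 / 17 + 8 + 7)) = -3819 / 391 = -9.77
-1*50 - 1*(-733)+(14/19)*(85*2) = 15357/19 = 808.26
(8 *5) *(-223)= -8920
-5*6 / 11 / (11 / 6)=-180 / 121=-1.49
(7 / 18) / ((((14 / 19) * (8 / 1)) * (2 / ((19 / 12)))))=361 / 6912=0.05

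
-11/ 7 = -1.57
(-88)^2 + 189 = 7933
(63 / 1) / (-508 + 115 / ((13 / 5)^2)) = -3549 / 27659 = -0.13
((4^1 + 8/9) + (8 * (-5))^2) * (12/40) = 481.47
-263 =-263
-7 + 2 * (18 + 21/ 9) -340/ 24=19.50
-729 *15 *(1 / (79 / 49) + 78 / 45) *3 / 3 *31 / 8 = -63028611 / 632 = -99728.81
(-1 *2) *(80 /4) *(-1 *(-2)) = -80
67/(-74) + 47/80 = -941/2960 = -0.32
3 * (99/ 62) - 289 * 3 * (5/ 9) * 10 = -895009/ 186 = -4811.88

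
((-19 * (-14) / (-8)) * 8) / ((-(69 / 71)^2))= 1340906 / 4761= 281.64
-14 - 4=-18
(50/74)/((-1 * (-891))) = 25/32967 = 0.00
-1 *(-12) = 12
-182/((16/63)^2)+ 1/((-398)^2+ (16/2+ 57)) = -57235674823/20284032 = -2821.71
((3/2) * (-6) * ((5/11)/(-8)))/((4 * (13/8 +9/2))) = 45/2156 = 0.02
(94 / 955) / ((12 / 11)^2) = 0.08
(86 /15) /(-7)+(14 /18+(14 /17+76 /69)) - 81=-9744358 /123165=-79.12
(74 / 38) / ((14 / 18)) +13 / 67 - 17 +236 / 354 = -364519 / 26733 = -13.64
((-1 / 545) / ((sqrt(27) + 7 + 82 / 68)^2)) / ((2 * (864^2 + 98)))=-1167271 / 16383226720182795 + 609212 * sqrt(3) / 16383226720182795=-0.00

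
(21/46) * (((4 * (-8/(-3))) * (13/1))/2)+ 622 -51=13861/23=602.65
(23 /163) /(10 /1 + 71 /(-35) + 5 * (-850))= -805 /24200773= -0.00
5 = 5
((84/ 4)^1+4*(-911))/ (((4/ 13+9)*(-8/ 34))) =800683/ 484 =1654.30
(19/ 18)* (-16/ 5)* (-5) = 152/ 9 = 16.89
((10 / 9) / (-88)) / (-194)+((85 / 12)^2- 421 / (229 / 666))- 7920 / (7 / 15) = -496581349249 / 27366416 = -18145.65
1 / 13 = 0.08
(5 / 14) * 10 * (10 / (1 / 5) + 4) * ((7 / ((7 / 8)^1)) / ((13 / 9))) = 97200 / 91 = 1068.13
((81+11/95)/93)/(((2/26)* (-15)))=-100178/132525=-0.76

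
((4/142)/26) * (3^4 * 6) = 486/923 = 0.53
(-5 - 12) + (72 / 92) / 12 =-779 / 46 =-16.93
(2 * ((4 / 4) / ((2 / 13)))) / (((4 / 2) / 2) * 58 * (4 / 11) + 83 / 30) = 4290 / 7873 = 0.54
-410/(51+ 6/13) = -5330/669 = -7.97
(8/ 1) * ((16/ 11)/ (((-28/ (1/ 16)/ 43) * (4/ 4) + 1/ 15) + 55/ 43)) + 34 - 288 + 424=2715170/ 16093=168.72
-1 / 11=-0.09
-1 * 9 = -9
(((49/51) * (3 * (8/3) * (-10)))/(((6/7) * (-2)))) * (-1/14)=-490/153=-3.20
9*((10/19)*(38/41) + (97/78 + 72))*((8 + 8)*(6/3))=21234.64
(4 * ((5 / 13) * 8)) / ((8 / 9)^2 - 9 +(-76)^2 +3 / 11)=8910 / 4175717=0.00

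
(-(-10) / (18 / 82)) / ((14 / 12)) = 820 / 21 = 39.05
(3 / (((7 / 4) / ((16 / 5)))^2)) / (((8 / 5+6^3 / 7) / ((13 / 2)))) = 4992 / 2485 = 2.01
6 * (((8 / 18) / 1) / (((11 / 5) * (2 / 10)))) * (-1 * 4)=-800 / 33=-24.24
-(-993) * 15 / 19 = 14895 / 19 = 783.95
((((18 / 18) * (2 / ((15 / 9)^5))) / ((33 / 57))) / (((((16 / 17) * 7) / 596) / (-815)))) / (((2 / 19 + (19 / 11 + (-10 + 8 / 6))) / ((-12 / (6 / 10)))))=-217313907102 / 3749375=-57960.04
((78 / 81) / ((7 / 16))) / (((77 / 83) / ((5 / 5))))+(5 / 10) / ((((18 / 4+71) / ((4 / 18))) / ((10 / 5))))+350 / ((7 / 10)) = 1103971696 / 2197503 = 502.38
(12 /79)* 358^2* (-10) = -15379680 /79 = -194679.49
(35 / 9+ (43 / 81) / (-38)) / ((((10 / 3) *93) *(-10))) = -11927 / 9541800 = -0.00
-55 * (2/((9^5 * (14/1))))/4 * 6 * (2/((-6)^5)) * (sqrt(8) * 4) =55 * sqrt(2)/133923132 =0.00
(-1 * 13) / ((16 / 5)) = -65 / 16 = -4.06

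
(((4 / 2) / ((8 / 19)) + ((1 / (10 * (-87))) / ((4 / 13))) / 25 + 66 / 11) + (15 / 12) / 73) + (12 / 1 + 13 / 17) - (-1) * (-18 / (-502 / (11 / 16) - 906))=22873951891133 / 971595033000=23.54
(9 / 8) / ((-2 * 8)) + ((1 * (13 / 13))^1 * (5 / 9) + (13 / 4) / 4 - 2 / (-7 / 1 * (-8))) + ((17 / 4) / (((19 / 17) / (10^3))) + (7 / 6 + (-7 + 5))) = 582689683 / 153216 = 3803.06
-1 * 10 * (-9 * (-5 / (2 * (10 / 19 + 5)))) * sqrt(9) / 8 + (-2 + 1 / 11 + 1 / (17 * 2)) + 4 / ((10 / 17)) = -10.35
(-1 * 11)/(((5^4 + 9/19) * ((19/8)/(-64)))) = 1408/2971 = 0.47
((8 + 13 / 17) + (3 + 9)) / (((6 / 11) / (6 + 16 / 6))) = 329.93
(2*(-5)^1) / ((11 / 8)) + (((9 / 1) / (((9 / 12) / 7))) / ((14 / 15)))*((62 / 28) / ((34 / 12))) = 82550 / 1309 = 63.06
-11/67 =-0.16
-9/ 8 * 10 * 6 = -135/ 2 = -67.50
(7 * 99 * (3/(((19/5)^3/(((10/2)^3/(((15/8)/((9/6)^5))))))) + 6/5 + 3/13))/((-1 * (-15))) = 11991423213/8916700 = 1344.83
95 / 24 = 3.96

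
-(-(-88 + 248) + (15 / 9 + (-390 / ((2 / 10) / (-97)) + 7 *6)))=-567101 / 3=-189033.67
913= 913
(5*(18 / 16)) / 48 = 15 / 128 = 0.12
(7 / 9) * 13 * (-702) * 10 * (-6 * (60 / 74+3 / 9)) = 18028920 / 37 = 487268.11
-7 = -7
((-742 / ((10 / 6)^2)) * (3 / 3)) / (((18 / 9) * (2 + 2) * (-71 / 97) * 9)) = 35987 / 7100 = 5.07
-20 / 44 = -5 / 11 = -0.45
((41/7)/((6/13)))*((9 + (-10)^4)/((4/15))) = 26673985/56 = 476321.16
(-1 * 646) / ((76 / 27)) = -459 / 2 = -229.50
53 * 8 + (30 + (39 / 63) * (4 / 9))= 85858 / 189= 454.28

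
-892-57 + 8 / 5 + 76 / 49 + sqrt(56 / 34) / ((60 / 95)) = -231733 / 245 + 19*sqrt(119) / 102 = -943.82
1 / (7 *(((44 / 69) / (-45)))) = -10.08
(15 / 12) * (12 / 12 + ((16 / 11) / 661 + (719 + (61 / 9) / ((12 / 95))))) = 3037650665 / 3141072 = 967.07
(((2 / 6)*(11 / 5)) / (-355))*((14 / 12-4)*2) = 187 / 15975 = 0.01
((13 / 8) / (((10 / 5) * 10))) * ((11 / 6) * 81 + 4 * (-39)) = -0.61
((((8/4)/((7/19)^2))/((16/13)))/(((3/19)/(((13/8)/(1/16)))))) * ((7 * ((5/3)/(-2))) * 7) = -5795855/72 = -80497.99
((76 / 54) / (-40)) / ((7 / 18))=-19 / 210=-0.09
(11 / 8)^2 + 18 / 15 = 989 / 320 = 3.09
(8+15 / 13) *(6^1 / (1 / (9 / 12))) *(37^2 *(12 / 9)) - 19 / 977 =954984035 / 12701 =75189.67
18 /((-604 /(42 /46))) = -189 /6946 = -0.03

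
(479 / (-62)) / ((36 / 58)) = -13891 / 1116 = -12.45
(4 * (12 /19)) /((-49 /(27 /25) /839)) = -46.72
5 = 5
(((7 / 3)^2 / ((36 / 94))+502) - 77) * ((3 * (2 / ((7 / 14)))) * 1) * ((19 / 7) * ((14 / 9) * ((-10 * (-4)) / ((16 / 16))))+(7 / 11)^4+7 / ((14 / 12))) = 3282507468158 / 3557763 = 922632.41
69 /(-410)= -69 /410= -0.17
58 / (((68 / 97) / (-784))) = -1102696 / 17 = -64864.47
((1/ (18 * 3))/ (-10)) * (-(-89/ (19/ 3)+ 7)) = -0.01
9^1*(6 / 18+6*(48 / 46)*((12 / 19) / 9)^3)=476343 / 157757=3.02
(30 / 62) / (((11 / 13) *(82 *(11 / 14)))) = 1365 / 153791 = 0.01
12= 12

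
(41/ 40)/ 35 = 41/ 1400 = 0.03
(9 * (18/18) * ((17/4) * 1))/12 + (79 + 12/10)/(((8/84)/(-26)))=-1751313/80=-21891.41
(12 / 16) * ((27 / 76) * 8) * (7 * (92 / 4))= 13041 / 38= 343.18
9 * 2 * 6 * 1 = 108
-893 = -893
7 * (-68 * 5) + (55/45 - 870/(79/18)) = -1832251/711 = -2577.01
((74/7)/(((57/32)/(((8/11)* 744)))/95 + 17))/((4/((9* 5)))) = 264268800/37775437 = 7.00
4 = 4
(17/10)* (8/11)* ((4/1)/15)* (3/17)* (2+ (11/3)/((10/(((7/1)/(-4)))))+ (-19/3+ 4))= -78/1375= -0.06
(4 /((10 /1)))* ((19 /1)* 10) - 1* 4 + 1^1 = 73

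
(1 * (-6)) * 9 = -54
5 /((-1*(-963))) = 5 /963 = 0.01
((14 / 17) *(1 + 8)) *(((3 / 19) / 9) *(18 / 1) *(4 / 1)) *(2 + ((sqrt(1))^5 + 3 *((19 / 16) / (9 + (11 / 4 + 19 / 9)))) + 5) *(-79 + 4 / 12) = -980158032 / 161177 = -6081.25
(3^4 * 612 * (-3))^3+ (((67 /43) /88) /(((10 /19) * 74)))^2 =-25789254152795022788752197071 /7840896025600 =-3289069778325696.00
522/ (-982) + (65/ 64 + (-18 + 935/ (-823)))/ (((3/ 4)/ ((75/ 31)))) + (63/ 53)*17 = -411921527751/ 10622796784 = -38.78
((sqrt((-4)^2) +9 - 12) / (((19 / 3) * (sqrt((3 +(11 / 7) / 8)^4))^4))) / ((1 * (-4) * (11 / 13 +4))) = -44904466087936 / 60075736466656684377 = -0.00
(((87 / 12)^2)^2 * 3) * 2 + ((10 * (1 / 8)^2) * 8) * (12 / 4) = 2122323 / 128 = 16580.65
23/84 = 0.27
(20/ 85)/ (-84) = -1/ 357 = -0.00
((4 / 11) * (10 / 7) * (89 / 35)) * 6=4272 / 539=7.93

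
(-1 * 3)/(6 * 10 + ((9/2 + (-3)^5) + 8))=6/341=0.02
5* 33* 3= 495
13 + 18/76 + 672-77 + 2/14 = 161829/266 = 608.38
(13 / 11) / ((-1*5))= -0.24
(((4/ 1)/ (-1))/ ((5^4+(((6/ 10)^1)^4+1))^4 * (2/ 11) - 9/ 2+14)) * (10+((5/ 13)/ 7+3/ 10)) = -1405883789062500/ 948496833004049364262591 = -0.00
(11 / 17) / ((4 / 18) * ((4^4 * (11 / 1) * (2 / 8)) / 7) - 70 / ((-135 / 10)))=2079 / 88468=0.02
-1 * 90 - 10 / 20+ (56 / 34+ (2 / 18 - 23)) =-34193 / 306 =-111.74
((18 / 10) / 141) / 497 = 3 / 116795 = 0.00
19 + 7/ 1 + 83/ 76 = 2059/ 76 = 27.09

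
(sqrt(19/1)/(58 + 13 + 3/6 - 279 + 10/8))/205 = -0.00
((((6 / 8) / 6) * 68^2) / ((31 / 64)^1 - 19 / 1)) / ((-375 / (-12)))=-147968 / 148125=-1.00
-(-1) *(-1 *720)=-720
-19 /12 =-1.58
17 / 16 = 1.06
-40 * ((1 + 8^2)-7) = -2320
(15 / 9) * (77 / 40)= 3.21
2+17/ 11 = 39/ 11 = 3.55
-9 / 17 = -0.53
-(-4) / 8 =1 / 2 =0.50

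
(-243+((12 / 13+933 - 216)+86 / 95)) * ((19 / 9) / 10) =100.45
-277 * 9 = -2493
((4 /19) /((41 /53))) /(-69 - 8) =-212 /59983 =-0.00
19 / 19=1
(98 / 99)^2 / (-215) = -9604 / 2107215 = -0.00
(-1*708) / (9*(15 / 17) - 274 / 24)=144432 / 709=203.71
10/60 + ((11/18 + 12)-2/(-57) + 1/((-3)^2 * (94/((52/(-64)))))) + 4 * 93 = 10996385/28576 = 384.81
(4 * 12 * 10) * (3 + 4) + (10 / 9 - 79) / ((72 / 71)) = 2127509 / 648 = 3283.19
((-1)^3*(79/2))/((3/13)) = -1027/6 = -171.17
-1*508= -508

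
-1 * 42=-42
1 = 1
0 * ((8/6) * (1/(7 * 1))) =0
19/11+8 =107/11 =9.73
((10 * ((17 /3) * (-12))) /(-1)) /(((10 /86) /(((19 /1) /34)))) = 3268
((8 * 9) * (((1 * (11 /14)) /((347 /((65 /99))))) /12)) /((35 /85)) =1105 /51009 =0.02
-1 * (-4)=4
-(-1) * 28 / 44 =7 / 11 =0.64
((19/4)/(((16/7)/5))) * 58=19285/32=602.66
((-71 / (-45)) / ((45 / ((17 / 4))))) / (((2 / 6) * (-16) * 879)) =-1207 / 37972800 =-0.00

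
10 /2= 5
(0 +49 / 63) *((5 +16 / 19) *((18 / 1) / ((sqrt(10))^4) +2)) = 28231 / 2850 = 9.91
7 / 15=0.47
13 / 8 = 1.62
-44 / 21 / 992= -11 / 5208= -0.00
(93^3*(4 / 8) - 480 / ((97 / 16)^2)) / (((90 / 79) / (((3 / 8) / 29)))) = 199289330329 / 43657760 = 4564.81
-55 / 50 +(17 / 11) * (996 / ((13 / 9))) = 1522307 / 1430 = 1064.55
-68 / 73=-0.93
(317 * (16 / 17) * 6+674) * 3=125670 / 17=7392.35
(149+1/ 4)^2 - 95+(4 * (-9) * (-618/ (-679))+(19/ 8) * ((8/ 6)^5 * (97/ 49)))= 409649963771/ 18479664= 22167.61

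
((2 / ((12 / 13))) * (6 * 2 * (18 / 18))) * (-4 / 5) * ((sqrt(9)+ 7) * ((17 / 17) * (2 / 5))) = -416 / 5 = -83.20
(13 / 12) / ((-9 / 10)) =-65 / 54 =-1.20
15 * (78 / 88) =585 / 44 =13.30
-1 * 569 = -569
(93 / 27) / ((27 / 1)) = 31 / 243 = 0.13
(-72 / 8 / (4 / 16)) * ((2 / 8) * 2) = -18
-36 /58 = -18 /29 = -0.62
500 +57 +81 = 638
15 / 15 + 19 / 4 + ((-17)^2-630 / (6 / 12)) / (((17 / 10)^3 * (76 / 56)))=-52229019 / 373388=-139.88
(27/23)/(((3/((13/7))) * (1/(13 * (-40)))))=-60840/161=-377.89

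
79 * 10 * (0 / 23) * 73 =0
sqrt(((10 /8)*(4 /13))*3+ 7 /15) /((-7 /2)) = -4*sqrt(15405) /1365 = -0.36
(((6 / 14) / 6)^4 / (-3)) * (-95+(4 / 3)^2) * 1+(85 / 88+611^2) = 4259436392011 / 11409552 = 373321.97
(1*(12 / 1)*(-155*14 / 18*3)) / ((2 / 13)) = -28210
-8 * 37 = -296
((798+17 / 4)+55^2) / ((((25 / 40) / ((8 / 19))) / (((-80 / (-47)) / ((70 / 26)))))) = 7278336 / 4465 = 1630.09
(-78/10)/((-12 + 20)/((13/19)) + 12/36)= -1521/2345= -0.65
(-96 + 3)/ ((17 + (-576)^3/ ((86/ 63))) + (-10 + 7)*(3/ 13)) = 51987/ 78256659556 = 0.00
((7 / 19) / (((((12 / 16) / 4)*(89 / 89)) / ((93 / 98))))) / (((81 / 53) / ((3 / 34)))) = 6572 / 61047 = 0.11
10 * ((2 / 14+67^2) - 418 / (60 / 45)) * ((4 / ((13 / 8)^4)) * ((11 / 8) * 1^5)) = 6584821760 / 199927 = 32936.13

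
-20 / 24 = -5 / 6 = -0.83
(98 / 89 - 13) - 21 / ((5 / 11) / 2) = -46413 / 445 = -104.30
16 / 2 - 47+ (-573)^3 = -188132556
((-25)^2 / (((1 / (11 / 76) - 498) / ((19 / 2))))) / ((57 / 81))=-17.18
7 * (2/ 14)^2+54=379/ 7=54.14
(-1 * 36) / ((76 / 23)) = -207 / 19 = -10.89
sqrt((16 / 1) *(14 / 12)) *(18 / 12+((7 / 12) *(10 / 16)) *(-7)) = -101 *sqrt(42) / 144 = -4.55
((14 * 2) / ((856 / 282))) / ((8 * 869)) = 987 / 743864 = 0.00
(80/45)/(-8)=-2/9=-0.22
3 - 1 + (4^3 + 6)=72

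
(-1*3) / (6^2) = -1 / 12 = -0.08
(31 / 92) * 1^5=31 / 92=0.34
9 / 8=1.12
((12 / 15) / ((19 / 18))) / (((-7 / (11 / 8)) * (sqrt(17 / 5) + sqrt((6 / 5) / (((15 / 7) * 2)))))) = -0.06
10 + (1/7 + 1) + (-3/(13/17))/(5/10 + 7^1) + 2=12.62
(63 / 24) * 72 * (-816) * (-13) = 2004912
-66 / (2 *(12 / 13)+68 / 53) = -2067 / 98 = -21.09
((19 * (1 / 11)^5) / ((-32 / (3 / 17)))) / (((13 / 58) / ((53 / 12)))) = -29203 / 2277905344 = -0.00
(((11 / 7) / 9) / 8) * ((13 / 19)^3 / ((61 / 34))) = 410839 / 105436548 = 0.00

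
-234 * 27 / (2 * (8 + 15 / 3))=-243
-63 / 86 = -0.73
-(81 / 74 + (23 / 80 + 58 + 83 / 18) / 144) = -5874659 / 3836160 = -1.53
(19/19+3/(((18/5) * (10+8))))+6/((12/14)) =869/108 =8.05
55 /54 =1.02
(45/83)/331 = 0.00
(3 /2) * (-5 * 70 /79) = -525 /79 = -6.65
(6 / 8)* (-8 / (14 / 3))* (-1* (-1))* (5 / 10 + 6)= -117 / 14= -8.36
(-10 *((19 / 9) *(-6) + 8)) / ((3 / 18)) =280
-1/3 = -0.33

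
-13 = -13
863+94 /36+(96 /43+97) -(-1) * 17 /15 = 3738331 /3870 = 965.98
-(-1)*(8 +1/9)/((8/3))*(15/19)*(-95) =-1825/8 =-228.12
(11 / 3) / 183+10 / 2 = 2756 / 549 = 5.02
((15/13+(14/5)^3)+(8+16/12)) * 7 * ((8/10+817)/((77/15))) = 646638549/17875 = 36175.58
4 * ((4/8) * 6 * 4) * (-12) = -576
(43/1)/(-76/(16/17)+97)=172/65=2.65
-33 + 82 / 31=-941 / 31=-30.35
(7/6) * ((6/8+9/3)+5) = 10.21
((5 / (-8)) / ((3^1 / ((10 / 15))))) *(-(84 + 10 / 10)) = 425 / 36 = 11.81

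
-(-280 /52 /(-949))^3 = -343000 /1877710756753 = -0.00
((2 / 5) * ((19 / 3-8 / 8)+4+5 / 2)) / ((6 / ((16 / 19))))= 568 / 855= 0.66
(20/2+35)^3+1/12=91125.08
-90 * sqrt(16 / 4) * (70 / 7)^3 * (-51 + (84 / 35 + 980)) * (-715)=119871180000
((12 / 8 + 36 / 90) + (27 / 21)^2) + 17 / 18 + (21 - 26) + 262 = 576602 / 2205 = 261.50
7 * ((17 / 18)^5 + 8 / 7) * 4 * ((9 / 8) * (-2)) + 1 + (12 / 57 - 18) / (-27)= -469437941 / 3989088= -117.68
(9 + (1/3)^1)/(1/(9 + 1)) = 280/3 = 93.33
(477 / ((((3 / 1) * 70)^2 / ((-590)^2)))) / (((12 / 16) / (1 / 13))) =737972 / 1911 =386.17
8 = 8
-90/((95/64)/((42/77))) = -6912/209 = -33.07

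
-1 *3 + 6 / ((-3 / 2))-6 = -13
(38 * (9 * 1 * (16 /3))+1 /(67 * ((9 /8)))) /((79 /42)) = 15398320 /15879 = 969.73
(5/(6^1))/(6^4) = 5/7776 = 0.00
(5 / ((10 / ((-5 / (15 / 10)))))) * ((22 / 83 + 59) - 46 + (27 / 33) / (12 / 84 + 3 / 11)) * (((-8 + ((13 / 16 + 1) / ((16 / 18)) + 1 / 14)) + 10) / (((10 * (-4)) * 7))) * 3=149017863 / 133267456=1.12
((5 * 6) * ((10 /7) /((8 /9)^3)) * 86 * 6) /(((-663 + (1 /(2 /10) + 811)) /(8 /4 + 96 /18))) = 2873475 /1904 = 1509.18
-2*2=-4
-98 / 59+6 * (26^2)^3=109356184606 / 59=1853494654.34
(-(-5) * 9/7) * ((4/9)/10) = 0.29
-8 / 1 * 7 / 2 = -28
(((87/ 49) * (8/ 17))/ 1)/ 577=696/ 480641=0.00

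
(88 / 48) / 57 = 11 / 342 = 0.03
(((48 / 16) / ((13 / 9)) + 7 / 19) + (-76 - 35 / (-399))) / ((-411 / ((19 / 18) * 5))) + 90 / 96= 4341475 / 2308176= 1.88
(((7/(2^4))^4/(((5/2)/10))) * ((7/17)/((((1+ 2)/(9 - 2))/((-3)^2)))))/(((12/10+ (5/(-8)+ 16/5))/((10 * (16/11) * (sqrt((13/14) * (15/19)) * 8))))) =1260525 * sqrt(51870)/8584048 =33.44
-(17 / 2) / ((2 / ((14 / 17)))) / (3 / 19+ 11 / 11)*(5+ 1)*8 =-1596 / 11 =-145.09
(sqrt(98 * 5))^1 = 7 * sqrt(10) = 22.14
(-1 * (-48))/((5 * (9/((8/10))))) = 64/75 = 0.85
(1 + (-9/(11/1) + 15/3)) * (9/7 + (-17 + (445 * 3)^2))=711101505/77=9235084.48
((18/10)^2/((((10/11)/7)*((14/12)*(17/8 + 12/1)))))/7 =0.22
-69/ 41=-1.68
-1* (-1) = 1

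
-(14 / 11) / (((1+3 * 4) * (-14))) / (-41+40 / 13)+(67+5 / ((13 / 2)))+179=17396971 / 70499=246.77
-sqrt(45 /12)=-1.94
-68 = -68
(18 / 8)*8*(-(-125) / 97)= 2250 / 97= 23.20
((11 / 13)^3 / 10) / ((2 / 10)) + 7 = 32089 / 4394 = 7.30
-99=-99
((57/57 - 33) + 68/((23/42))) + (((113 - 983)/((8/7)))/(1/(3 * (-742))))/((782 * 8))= 4542365/12512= 363.04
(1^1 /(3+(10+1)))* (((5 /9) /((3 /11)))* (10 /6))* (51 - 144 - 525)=-28325 /189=-149.87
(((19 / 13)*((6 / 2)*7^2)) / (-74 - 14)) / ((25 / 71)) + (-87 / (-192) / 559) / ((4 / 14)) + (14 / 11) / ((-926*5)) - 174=-1648347249777 / 9110358400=-180.93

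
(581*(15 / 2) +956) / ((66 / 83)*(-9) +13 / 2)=-882041 / 109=-8092.12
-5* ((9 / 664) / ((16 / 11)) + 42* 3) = -6693615 / 10624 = -630.05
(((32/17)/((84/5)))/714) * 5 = 100/127449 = 0.00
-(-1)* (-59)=-59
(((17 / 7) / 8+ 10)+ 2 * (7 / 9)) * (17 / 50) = 101609 / 25200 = 4.03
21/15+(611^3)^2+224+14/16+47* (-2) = 2081168542518211731/40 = 52029213562955293.28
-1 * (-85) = 85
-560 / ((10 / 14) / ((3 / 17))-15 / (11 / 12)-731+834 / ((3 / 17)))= -1617 / 11500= -0.14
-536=-536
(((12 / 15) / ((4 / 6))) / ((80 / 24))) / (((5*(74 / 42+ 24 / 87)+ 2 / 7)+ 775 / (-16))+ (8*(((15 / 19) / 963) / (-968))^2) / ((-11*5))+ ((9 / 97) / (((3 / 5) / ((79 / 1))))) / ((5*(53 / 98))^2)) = -47715853441271679384336 / 4810317187756879842588005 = -0.01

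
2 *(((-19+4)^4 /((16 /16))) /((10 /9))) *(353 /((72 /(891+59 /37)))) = 59019526125 /148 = 398780581.93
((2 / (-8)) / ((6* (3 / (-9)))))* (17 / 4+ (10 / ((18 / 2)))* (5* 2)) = 553 / 288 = 1.92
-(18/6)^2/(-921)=3/307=0.01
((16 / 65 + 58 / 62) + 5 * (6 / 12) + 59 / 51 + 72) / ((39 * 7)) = 15792617 / 56109690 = 0.28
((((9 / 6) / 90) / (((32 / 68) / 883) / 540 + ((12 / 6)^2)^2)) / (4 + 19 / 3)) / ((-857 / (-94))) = 19048959 / 1722804170108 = 0.00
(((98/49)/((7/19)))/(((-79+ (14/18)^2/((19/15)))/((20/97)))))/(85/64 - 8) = 12476160/5839540553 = 0.00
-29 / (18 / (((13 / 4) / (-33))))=377 / 2376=0.16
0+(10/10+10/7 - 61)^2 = 168100/49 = 3430.61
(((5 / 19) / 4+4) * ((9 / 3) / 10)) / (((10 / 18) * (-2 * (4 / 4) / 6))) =-25029 / 3800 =-6.59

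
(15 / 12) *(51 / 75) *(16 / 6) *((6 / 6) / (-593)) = -34 / 8895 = -0.00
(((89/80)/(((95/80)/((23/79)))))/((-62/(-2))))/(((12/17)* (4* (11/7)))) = 243593/122841840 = 0.00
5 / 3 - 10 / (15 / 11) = -17 / 3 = -5.67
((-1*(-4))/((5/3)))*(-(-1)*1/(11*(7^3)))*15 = 36/3773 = 0.01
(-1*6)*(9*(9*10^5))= -48600000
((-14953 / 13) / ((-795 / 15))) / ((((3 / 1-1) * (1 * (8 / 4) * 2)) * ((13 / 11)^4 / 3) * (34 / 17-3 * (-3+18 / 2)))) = -656780619 / 2518851712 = -0.26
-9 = -9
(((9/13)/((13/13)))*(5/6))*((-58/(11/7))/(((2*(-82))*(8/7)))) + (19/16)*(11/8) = 1310627/750464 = 1.75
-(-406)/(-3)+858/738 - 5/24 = -132229/984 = -134.38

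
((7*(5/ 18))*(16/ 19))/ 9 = 280/ 1539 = 0.18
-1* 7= -7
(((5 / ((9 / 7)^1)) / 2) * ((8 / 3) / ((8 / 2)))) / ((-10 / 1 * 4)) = -7 / 216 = -0.03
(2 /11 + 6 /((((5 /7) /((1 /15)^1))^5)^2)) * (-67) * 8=-2012269595616104386208 /20648288726806640625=-97.45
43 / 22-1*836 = -18349 / 22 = -834.05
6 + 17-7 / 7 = 22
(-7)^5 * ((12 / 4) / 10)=-50421 / 10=-5042.10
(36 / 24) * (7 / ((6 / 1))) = 7 / 4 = 1.75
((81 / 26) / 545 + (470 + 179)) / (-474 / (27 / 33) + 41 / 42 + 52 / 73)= -4699366021 / 4182651005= -1.12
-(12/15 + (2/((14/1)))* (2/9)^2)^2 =-5234944/8037225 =-0.65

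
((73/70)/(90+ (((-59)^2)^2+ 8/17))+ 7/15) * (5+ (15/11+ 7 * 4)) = 16517190987/1029983375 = 16.04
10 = 10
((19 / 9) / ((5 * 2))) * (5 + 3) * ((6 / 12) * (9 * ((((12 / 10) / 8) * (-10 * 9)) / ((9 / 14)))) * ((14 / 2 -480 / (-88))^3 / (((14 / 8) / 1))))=-1172536968 / 6655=-176188.88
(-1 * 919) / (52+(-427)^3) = 919 / 77854431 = 0.00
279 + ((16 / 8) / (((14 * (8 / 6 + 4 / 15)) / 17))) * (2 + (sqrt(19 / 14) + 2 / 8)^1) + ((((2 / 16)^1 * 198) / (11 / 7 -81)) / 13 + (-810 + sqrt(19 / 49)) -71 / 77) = -2353256209 / 4452448 + sqrt(19) / 7 + 85 * sqrt(266) / 784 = -526.14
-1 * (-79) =79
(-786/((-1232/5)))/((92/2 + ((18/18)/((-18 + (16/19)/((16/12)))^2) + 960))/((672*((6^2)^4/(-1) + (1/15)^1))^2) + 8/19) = 8408564134661703652738560/1109880917520100530716467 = 7.58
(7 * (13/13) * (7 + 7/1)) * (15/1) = 1470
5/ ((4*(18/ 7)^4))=12005/ 419904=0.03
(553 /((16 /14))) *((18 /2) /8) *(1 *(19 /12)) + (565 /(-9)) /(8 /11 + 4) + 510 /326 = 4150761817 /4882176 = 850.19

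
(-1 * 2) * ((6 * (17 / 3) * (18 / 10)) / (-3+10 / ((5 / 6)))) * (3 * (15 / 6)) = -102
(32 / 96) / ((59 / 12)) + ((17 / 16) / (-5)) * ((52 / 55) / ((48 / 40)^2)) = -6703 / 93456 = -0.07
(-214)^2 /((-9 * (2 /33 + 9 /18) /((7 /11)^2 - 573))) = 6345860128 /1221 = 5197264.64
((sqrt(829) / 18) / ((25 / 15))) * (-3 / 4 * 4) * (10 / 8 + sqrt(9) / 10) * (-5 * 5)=31 * sqrt(829) / 8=111.57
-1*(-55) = 55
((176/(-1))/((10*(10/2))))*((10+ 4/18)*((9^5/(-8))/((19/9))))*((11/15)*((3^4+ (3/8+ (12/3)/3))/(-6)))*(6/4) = -7248927411/3800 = -1907612.48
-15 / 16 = -0.94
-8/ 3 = -2.67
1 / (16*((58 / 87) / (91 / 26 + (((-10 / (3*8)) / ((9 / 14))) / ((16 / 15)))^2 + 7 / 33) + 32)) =3723755 / 1916294656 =0.00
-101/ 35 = -2.89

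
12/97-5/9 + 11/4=8095/3492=2.32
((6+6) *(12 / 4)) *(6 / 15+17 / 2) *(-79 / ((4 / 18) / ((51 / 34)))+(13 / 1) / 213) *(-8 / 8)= 121291959 / 710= 170833.75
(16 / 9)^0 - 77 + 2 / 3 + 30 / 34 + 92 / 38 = -69797 / 969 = -72.03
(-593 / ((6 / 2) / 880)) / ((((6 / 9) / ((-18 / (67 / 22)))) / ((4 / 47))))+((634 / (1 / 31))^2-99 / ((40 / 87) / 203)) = 48666819084149 / 125960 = 386367252.18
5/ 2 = 2.50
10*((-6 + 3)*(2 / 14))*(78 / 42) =-390 / 49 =-7.96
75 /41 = 1.83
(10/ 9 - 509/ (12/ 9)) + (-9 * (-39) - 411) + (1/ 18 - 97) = -6451/ 12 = -537.58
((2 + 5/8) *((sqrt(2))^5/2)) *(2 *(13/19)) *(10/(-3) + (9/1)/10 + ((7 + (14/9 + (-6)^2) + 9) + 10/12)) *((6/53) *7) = 1489306 *sqrt(2)/5035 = 418.31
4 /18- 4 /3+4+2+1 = 53 /9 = 5.89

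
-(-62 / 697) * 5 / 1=310 / 697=0.44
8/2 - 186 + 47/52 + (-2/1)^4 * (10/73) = -178.90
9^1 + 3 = 12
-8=-8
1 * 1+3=4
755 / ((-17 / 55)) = -41525 / 17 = -2442.65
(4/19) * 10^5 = 21052.63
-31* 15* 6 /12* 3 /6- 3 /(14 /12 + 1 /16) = -28011 /236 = -118.69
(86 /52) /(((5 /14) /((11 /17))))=3311 /1105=3.00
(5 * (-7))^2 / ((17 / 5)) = 6125 / 17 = 360.29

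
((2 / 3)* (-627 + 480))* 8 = -784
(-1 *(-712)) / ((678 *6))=0.18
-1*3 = -3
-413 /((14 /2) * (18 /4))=-118 /9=-13.11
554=554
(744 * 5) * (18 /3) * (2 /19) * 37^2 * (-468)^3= -6264193914501120 /19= -329694416552690.53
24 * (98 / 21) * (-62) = -6944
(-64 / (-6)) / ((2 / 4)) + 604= 1876 / 3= 625.33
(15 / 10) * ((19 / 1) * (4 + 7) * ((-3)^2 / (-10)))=-5643 / 20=-282.15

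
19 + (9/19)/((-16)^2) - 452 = -2106103/4864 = -433.00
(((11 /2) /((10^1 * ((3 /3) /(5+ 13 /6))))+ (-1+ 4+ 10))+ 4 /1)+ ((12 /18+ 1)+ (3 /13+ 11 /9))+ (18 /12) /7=795269 /32760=24.28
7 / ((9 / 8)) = 56 / 9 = 6.22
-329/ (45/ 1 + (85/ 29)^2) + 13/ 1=309221/ 45070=6.86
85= 85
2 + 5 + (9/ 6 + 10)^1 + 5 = 47/ 2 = 23.50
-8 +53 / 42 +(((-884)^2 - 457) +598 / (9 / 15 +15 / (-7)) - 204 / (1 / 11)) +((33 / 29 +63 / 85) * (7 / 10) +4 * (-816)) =775097.98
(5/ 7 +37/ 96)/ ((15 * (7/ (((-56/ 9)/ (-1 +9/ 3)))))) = -739/ 22680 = -0.03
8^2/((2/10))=320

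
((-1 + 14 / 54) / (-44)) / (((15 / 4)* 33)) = 4 / 29403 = 0.00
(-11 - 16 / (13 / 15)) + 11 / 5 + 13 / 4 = -6243 / 260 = -24.01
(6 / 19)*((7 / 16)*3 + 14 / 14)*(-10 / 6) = -185 / 152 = -1.22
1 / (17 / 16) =0.94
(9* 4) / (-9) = -4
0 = 0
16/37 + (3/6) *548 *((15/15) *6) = 60844/37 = 1644.43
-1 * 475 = -475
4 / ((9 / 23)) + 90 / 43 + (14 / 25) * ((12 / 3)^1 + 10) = 195002 / 9675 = 20.16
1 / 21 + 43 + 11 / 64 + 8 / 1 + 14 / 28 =69511 / 1344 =51.72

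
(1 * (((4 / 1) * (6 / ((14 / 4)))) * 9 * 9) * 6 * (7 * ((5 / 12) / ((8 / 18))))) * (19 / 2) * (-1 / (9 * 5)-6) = -1251207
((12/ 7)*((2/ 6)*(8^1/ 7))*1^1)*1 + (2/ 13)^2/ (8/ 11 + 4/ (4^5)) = 11687008/ 17050579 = 0.69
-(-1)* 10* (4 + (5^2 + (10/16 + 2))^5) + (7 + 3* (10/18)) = 7907746868579/49152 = 160883521.90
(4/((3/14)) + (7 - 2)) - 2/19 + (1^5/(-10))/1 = 13373/570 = 23.46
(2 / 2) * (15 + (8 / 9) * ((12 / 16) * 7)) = 59 / 3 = 19.67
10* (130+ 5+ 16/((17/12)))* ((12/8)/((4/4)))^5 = 3021705/272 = 11109.21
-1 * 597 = -597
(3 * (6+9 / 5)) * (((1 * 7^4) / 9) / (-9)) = -693.62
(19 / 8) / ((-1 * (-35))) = 19 / 280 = 0.07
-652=-652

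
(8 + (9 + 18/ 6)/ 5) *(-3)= -156/ 5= -31.20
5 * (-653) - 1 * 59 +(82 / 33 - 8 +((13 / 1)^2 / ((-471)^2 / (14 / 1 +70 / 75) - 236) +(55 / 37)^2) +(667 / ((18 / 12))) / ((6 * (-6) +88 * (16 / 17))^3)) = -41378451030865397871451 / 12436083353780162912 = -3327.29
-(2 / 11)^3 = -8 / 1331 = -0.01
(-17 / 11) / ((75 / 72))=-408 / 275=-1.48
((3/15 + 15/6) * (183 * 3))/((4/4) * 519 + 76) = 14823/5950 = 2.49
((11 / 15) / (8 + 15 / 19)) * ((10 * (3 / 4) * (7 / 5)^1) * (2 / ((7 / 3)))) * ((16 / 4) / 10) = 0.30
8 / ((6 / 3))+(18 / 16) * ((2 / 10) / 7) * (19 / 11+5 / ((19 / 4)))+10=117787 / 8360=14.09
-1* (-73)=73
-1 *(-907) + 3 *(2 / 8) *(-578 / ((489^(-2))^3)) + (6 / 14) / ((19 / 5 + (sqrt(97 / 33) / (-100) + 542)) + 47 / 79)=-51021326624534572526947742890464053 / 8608143340129522 + 1872300 *sqrt(3201) / 4304071670064761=-5927100027096770286.50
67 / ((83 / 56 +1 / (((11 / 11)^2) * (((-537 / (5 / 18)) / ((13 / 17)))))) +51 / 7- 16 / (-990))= 16954743960 / 2222747497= 7.63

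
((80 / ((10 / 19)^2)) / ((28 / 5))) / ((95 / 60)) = 228 / 7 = 32.57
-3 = -3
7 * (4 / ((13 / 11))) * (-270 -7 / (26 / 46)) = -1130668 / 169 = -6690.34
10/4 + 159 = 323/2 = 161.50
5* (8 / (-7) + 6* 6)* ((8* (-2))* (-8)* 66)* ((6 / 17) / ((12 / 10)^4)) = 268400000 / 1071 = 250606.91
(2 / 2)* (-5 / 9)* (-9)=5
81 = 81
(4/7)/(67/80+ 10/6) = 960/4207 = 0.23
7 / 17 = 0.41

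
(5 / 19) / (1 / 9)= 45 / 19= 2.37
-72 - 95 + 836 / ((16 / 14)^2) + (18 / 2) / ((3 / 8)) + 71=9089 / 16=568.06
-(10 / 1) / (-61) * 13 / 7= 130 / 427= 0.30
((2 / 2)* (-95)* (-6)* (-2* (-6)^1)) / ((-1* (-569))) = 6840 / 569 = 12.02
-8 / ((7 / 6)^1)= -48 / 7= -6.86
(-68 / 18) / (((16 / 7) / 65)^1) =-7735 / 72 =-107.43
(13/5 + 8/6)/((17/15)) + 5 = 144/17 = 8.47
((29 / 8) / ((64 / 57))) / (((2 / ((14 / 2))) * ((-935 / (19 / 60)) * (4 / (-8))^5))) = 73283 / 598400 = 0.12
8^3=512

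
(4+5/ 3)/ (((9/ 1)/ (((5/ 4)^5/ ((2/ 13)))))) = 690625/ 55296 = 12.49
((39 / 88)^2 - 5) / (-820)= 37199 / 6350080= 0.01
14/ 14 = 1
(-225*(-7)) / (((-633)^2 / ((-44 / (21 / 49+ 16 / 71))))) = -153076 / 578773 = -0.26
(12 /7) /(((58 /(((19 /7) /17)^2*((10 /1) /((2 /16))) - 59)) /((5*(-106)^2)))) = -271895132520 /2874683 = -94582.65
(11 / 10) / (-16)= -11 / 160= -0.07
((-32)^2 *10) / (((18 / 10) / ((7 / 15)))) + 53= 73111 / 27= 2707.81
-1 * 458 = -458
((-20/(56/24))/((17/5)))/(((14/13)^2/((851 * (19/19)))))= -10786425/5831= -1849.84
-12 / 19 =-0.63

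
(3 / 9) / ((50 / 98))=49 / 75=0.65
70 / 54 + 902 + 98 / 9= 24683 / 27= 914.19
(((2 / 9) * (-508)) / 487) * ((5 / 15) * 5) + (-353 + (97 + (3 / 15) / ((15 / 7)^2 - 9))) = -134872823 / 525960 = -256.43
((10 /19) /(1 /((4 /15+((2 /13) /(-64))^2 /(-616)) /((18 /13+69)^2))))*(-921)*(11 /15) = -130907860483 /6841400832000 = -0.02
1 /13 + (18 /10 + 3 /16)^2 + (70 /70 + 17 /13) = 6.33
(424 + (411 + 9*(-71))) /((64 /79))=3871 /16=241.94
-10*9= -90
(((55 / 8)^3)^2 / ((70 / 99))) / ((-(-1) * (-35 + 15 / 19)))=-416538280125 / 95420416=-4365.30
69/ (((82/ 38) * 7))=1311/ 287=4.57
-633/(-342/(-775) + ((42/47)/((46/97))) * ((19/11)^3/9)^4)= -3639922286422648171272525/3702241106072209691779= -983.17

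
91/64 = 1.42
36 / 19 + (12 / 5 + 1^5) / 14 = 2843 / 1330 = 2.14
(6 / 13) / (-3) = -2 / 13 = -0.15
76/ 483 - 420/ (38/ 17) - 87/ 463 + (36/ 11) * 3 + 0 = -8324452219/ 46738461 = -178.11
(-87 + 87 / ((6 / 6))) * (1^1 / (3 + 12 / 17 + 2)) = 0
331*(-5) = -1655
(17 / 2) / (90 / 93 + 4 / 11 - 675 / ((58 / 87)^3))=-23188 / 6211093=-0.00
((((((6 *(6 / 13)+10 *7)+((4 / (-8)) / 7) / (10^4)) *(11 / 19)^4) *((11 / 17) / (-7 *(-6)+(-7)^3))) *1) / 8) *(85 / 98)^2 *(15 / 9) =-362603069887729 / 131645393647272960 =-0.00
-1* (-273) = 273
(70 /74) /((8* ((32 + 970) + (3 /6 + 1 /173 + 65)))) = 6055 /54664836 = 0.00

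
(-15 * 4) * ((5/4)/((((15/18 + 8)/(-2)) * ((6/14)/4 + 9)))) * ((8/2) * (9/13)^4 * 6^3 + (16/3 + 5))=10019241680/25733461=389.35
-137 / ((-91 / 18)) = 27.10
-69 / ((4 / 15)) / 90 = -23 / 8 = -2.88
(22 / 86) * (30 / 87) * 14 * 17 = 20.99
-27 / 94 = -0.29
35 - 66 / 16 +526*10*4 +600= 173367 / 8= 21670.88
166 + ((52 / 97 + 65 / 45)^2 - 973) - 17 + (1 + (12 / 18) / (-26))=-819.10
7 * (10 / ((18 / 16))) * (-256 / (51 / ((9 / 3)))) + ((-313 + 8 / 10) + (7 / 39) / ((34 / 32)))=-12421549 / 9945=-1249.02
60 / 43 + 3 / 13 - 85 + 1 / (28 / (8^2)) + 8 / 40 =-1582577 / 19565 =-80.89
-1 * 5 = -5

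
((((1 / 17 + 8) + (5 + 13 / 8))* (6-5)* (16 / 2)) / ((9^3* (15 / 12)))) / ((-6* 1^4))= -3994 / 185895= -0.02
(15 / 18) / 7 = 5 / 42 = 0.12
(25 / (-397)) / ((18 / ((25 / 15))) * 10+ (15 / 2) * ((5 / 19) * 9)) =-0.00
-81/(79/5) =-405/79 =-5.13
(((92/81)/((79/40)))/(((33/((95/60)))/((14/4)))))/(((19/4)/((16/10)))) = 20608/633501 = 0.03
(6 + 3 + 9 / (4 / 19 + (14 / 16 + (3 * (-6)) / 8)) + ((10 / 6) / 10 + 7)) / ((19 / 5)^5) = 9334375 / 876539046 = 0.01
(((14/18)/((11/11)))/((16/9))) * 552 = 483/2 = 241.50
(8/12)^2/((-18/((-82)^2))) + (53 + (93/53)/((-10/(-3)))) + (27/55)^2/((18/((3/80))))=-233749225201/2077812000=-112.50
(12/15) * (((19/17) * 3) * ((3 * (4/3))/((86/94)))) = 42864/3655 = 11.73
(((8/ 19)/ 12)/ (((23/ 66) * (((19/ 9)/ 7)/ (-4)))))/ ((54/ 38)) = -1232/ 1311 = -0.94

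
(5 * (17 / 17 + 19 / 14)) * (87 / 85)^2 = 249777 / 20230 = 12.35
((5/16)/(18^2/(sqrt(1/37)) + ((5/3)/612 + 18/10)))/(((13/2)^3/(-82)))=2395658700/55317615094458431- 5597372808000* sqrt(37)/719128996227959603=-0.00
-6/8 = -3/4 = -0.75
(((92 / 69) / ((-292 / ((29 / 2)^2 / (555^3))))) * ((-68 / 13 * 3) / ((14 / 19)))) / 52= 271643 / 118107245529000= 0.00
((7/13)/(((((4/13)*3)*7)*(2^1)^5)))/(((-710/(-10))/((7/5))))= 7/136320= 0.00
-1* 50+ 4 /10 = -248 /5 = -49.60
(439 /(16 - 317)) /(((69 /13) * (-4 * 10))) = 5707 /830760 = 0.01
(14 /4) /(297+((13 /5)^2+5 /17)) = 2975 /258446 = 0.01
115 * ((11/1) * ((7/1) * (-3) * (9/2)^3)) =-19365885/8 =-2420735.62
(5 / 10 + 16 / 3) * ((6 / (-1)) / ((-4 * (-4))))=-35 / 16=-2.19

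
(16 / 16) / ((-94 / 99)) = -1.05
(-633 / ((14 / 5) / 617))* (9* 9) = -158177205 / 14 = -11298371.79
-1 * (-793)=793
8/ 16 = 1/ 2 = 0.50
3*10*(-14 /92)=-4.57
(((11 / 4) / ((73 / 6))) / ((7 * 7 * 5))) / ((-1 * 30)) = -11 / 357700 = -0.00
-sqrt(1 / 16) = -0.25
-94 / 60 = -47 / 30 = -1.57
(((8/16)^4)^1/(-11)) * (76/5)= -19/220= -0.09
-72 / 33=-24 / 11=-2.18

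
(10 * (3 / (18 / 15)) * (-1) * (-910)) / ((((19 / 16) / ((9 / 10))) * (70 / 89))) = 416520 / 19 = 21922.11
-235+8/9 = -2107/9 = -234.11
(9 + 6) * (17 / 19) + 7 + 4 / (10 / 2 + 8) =5120 / 247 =20.73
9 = 9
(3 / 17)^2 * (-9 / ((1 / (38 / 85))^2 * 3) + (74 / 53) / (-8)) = -10671381 / 442661300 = -0.02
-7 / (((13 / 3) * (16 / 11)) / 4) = -231 / 52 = -4.44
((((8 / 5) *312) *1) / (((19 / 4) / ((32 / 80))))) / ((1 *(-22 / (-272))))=2715648 / 5225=519.74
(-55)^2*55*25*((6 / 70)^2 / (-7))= -1497375 / 343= -4365.52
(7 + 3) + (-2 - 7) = 1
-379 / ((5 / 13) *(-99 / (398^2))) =780456508 / 495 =1576679.81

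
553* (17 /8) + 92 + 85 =10817 /8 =1352.12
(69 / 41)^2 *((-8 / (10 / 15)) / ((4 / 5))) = -71415 / 1681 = -42.48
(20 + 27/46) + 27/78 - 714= -207227/299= -693.07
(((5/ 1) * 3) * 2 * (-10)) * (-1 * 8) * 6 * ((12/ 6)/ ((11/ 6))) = 15709.09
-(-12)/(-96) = -1/8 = -0.12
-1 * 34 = -34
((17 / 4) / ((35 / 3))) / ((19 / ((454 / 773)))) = 11577 / 1028090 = 0.01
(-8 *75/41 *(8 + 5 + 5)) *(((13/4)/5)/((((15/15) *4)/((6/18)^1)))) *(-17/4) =60.64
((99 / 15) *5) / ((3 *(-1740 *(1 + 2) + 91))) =-11 / 5129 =-0.00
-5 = -5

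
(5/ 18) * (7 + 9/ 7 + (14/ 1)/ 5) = 3.08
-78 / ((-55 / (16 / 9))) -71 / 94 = 27389 / 15510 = 1.77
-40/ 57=-0.70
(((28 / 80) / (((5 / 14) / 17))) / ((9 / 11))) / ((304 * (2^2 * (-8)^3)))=-9163 / 280166400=-0.00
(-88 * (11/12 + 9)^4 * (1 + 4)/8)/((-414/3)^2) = -11029365655/394896384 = -27.93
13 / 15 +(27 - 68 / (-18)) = 1424 / 45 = 31.64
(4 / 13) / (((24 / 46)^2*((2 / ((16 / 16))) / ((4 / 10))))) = 529 / 2340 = 0.23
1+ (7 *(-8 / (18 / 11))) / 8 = -3.28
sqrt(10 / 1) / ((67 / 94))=94 * sqrt(10) / 67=4.44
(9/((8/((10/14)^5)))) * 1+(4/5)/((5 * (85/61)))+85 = 24378687889/285719000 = 85.32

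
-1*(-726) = 726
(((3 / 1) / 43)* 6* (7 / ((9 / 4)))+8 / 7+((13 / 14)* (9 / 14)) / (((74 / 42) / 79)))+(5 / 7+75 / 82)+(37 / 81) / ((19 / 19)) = 4630102361 / 147943908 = 31.30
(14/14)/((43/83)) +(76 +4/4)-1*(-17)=4125/43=95.93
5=5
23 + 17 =40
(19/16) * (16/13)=19/13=1.46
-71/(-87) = 71/87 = 0.82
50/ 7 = 7.14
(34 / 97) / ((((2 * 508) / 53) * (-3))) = -901 / 147828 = -0.01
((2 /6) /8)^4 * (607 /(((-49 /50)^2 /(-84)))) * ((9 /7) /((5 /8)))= -75875 /230496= -0.33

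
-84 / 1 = -84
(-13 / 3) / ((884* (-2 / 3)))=1 / 136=0.01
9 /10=0.90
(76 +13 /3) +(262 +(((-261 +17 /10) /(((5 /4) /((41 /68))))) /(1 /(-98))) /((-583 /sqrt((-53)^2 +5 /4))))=1027 /3 - 15628011 *sqrt(1249) /495550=-772.21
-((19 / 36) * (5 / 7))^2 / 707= -9025 / 44897328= -0.00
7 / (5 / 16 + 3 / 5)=560 / 73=7.67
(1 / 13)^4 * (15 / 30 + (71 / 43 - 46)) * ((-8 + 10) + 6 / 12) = -18855 / 4912492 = -0.00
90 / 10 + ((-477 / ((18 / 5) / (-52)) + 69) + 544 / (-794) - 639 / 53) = 146345589 / 21041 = 6955.26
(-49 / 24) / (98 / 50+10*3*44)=-1225 / 793176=-0.00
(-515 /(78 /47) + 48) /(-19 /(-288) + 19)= -982128 /71383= -13.76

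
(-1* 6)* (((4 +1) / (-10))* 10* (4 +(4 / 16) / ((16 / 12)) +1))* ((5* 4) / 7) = 6225 / 14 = 444.64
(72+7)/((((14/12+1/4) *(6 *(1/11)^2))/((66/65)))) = 1261788/1105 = 1141.89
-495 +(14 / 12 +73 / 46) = -33965 / 69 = -492.25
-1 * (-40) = 40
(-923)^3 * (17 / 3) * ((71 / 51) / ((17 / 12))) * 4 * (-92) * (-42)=-1150533576739456 / 17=-67678445690556.24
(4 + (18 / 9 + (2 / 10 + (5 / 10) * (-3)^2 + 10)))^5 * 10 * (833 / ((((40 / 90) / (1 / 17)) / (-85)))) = -2849306954699079 / 8000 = -356163369337.38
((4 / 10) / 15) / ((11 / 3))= 2 / 275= 0.01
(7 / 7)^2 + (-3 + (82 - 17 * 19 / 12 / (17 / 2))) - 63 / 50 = 5668 / 75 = 75.57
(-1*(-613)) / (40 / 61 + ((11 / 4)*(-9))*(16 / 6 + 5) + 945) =149572 / 184441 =0.81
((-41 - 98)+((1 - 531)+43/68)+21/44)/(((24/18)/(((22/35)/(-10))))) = 749373/23800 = 31.49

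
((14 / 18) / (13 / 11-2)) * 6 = -154 / 27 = -5.70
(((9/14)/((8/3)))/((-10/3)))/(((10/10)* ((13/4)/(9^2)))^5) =-9037745167392/12995255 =-695465.01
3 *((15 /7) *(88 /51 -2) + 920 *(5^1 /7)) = 234390 /119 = 1969.66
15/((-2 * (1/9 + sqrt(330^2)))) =-135/5942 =-0.02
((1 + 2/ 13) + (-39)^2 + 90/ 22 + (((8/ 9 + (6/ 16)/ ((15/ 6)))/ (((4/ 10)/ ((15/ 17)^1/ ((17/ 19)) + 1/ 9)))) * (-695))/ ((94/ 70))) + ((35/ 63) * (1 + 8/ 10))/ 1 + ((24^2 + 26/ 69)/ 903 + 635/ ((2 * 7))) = 25189876292333/ 256284392364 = 98.29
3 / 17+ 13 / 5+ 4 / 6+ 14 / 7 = 5.44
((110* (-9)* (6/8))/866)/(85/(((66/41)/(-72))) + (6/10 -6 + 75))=9075/39503456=0.00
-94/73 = -1.29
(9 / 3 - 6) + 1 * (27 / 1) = 24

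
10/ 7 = 1.43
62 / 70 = 31 / 35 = 0.89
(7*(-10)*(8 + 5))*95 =-86450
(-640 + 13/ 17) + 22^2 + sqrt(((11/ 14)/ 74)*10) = -2639/ 17 + sqrt(28490)/ 518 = -154.91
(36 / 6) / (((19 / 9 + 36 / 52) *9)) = 39 / 164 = 0.24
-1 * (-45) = 45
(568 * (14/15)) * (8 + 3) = 87472/15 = 5831.47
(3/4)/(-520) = -3/2080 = -0.00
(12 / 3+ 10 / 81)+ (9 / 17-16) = -15625 / 1377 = -11.35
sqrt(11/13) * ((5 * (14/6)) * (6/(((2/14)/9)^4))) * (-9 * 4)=-39697461720 * sqrt(143)/13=-36516353699.00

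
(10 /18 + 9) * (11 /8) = 473 /36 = 13.14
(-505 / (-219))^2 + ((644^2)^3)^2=5088976065685425978676226000000000.00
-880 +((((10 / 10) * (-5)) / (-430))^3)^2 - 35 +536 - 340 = -290883842062783 / 404567235136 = -719.00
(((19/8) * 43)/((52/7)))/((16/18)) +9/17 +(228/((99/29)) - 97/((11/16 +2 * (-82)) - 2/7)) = 83.38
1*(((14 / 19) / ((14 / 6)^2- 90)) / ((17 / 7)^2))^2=38118276 / 17461124179801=0.00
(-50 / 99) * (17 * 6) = -1700 / 33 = -51.52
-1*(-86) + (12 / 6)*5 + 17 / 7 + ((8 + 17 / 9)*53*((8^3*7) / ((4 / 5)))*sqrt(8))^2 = 25007818430929409 / 567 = 44105499878182.38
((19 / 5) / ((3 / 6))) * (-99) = -3762 / 5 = -752.40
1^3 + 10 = 11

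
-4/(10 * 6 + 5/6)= -24/365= -0.07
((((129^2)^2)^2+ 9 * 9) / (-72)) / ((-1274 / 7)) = 4260349001185569 / 728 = 5852127748881.28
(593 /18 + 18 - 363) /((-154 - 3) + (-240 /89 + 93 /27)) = 499913 /250316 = 2.00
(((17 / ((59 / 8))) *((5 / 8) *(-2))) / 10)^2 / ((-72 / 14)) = -0.02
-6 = -6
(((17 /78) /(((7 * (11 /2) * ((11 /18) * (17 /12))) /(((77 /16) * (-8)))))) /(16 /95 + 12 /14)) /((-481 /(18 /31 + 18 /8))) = 161595 /111862322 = 0.00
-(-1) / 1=1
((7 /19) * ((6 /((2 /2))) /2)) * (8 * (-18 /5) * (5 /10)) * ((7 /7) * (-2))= 3024 /95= 31.83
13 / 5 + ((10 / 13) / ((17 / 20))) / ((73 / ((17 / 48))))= 74147 / 28470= 2.60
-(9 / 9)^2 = -1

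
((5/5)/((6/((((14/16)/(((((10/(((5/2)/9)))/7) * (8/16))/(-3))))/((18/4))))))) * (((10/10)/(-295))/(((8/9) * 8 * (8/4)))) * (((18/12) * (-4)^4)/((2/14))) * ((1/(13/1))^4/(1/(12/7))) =49/33701980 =0.00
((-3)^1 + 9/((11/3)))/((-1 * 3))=2/11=0.18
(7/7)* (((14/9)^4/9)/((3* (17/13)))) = 499408/3011499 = 0.17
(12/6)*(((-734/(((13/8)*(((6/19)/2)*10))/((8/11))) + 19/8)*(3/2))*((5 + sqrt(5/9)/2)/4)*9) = -31764789/4576 - 10588263*sqrt(5)/45760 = -7459.00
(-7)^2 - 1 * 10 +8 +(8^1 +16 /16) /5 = 244 /5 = 48.80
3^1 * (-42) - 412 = -538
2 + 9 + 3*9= 38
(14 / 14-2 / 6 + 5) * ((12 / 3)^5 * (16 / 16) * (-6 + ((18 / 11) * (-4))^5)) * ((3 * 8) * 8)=-2156791525933056 / 161051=-13391978478.45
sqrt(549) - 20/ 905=-4/ 181 + 3 * sqrt(61)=23.41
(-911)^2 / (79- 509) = -829921 / 430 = -1930.05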